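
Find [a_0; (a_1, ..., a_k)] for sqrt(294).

Write x_i = (sqrt(294) + m_i)/d_i with (m_0, d_0) = (0, 1). a_0 = floor(sqrt(294)) = 17, since 17^2 = 289 <= 294 < 324 = 18^2.
Iterate m_{i+1} = d_i*a_i - m_i, d_{i+1} = (294 - m_{i+1}^2)/d_i, a_{i+1} = floor((a_0 + m_{i+1})/d_{i+1}):
  m_1 = 1*17 - 0 = 17, d_1 = (294 - 17^2)/1 = 5/1 = 5, a_1 = floor((17 + 17)/5) = 6.
  m_2 = 5*6 - 17 = 13, d_2 = (294 - 13^2)/5 = 125/5 = 25, a_2 = floor((17 + 13)/25) = 1.
  m_3 = 25*1 - 13 = 12, d_3 = (294 - 12^2)/25 = 150/25 = 6, a_3 = floor((17 + 12)/6) = 4.
  m_4 = 6*4 - 12 = 12, d_4 = (294 - 12^2)/6 = 150/6 = 25, a_4 = floor((17 + 12)/25) = 1.
  m_5 = 25*1 - 12 = 13, d_5 = (294 - 13^2)/25 = 125/25 = 5, a_5 = floor((17 + 13)/5) = 6.
  m_6 = 5*6 - 13 = 17, d_6 = (294 - 17^2)/5 = 5/5 = 1, a_6 = floor((17 + 17)/1) = 34.
  m_7 = 1*34 - 17 = 17, d_7 = (294 - 17^2)/1 = 5/1 = 5: (m_7, d_7) = (m_1, d_1) = (17, 5), so from here the quotients repeat a_1, ..., a_6; the period length is 6.
Hence the expansion of sqrt(294) is a_0 = 17 followed by the repeating block 6, 1, 4, 1, 6, 34 (period 6).

[17; (6, 1, 4, 1, 6, 34)]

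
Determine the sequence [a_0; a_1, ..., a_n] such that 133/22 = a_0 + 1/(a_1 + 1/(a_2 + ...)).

Run the Euclidean algorithm on 133 and 22; the successive quotients are the partial quotients a_0, a_1, ... (each step inverts the fractional part left over by the previous one):
  133 = 6*22 + 1, so a_0 = 6.
  22 = 22*1 + 0, so a_1 = 22.
The remainder reaches 0 after 2 divisions, so the expansion has 2 partial quotients, read off in order.

[6; 22]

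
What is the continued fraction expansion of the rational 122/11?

[11; 11]

Run the Euclidean algorithm on 122 and 11; the successive quotients are the partial quotients a_0, a_1, ... (each step inverts the fractional part left over by the previous one):
  122 = 11*11 + 1, so a_0 = 11.
  11 = 11*1 + 0, so a_1 = 11.
The remainder reaches 0 after 2 divisions, so the expansion has 2 partial quotients, read off in order.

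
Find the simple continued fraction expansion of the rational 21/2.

Run the Euclidean algorithm on 21 and 2; the successive quotients are the partial quotients a_0, a_1, ... (each step inverts the fractional part left over by the previous one):
  21 = 10*2 + 1, so a_0 = 10.
  2 = 2*1 + 0, so a_1 = 2.
The remainder reaches 0 after 2 divisions, so the expansion has 2 partial quotients, read off in order.

[10; 2]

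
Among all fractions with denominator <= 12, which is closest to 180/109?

Expand x = 180/109 as a continued fraction with the Euclidean algorithm:
  180 = 1*109 + 71, so a_0 = 1.
  109 = 1*71 + 38, so a_1 = 1.
  71 = 1*38 + 33, so a_2 = 1.
  38 = 1*33 + 5, so a_3 = 1.
  33 = 6*5 + 3, so a_4 = 6.
  5 = 1*3 + 2, so a_5 = 1.
  3 = 1*2 + 1, so a_6 = 1.
  2 = 2*1 + 0, so a_7 = 2.
so x = [1; 1, 1, 1, 6, 1, 1, 2].
Convergents (p_i = a_i*p_{i-1} + p_{i-2}, q_i = a_i*q_{i-1} + q_{i-2} with p_{-2}=0, p_{-1}=1, q_{-2}=1, q_{-1}=0), until the denominator exceeds 12:
  i=0: a_0=1, p_0 = 1*1 + 0 = 1, q_0 = 1*0 + 1 = 1.
  i=1: a_1=1, p_1 = 1*1 + 1 = 2, q_1 = 1*1 + 0 = 1.
  i=2: a_2=1, p_2 = 1*2 + 1 = 3, q_2 = 1*1 + 1 = 2.
  i=3: a_3=1, p_3 = 1*3 + 2 = 5, q_3 = 1*2 + 1 = 3.
  i=4: a_4=6, p_4 = 6*5 + 3 = 33, q_4 = 6*3 + 2 = 20.
q_4 = 20 > 12, so the last convergent with denominator <= 12 is p_3/q_3 = 5/3.
The closest fraction with denominator <= 12 is either p_3/q_3 or the intermediate fraction (k*p_3 + p_2)/(k*q_3 + q_2) with the largest k >= 1 whose denominator stays <= 12; these approach x as k grows, and every other convergent or intermediate fraction in range is farther away.
Largest k: floor((12 - q_2)/q_3) = floor((12 - 2)/3) = 3.
That gives (3*5 + 3)/(3*3 + 2) = 18/11.
Compare the errors: |x - 5/3| = |180*3 - 5*109|/(109*3) = 5/327, and |x - 18/11| = |180*11 - 18*109|/(109*11) = 18/1199.
Cross-multiplying, 18*327 = 5886 < 5995 = 5*1199, so 18/1199 is smaller: the intermediate fraction 18/11 is closer to x than 5/3.

18/11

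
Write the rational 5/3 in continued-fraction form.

Run the Euclidean algorithm on 5 and 3; the successive quotients are the partial quotients a_0, a_1, ... (each step inverts the fractional part left over by the previous one):
  5 = 1*3 + 2, so a_0 = 1.
  3 = 1*2 + 1, so a_1 = 1.
  2 = 2*1 + 0, so a_2 = 2.
The remainder reaches 0 after 3 divisions, so the expansion has 3 partial quotients, read off in order.

[1; 1, 2]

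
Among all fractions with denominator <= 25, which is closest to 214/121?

Expand x = 214/121 as a continued fraction with the Euclidean algorithm:
  214 = 1*121 + 93, so a_0 = 1.
  121 = 1*93 + 28, so a_1 = 1.
  93 = 3*28 + 9, so a_2 = 3.
  28 = 3*9 + 1, so a_3 = 3.
  9 = 9*1 + 0, so a_4 = 9.
so x = [1; 1, 3, 3, 9].
Convergents (p_i = a_i*p_{i-1} + p_{i-2}, q_i = a_i*q_{i-1} + q_{i-2} with p_{-2}=0, p_{-1}=1, q_{-2}=1, q_{-1}=0), until the denominator exceeds 25:
  i=0: a_0=1, p_0 = 1*1 + 0 = 1, q_0 = 1*0 + 1 = 1.
  i=1: a_1=1, p_1 = 1*1 + 1 = 2, q_1 = 1*1 + 0 = 1.
  i=2: a_2=3, p_2 = 3*2 + 1 = 7, q_2 = 3*1 + 1 = 4.
  i=3: a_3=3, p_3 = 3*7 + 2 = 23, q_3 = 3*4 + 1 = 13.
  i=4: a_4=9, p_4 = 9*23 + 7 = 214, q_4 = 9*13 + 4 = 121.
q_4 = 121 > 25, so the last convergent with denominator <= 25 is p_3/q_3 = 23/13.
The closest fraction with denominator <= 25 is either p_3/q_3 or the intermediate fraction (k*p_3 + p_2)/(k*q_3 + q_2) with the largest k >= 1 whose denominator stays <= 25; these approach x as k grows, and every other convergent or intermediate fraction in range is farther away.
Largest k: floor((25 - q_2)/q_3) = floor((25 - 4)/13) = 1.
That gives (1*23 + 7)/(1*13 + 4) = 30/17.
Compare the errors: |x - 23/13| = |214*13 - 23*121|/(121*13) = 1/1573, and |x - 30/17| = |214*17 - 30*121|/(121*17) = 8/2057.
Cross-multiplying, 1*2057 = 2057 < 12584 = 8*1573, so 1/1573 is smaller: the convergent 23/13 is closer to x than 30/17.

23/13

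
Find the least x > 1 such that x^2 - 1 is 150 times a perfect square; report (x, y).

(x, y) = (49, 4)

First expand sqrt(150) as a continued fraction. With x_i = (sqrt(150) + m_i)/d_i and (m_0, d_0) = (0, 1): a_0 = floor(sqrt(150)) = 12, since 12^2 = 144 <= 150 < 169 = 13^2.
Iterate m_{i+1} = d_i*a_i - m_i, d_{i+1} = (150 - m_{i+1}^2)/d_i, a_{i+1} = floor((a_0 + m_{i+1})/d_{i+1}):
  m_1 = 1*12 - 0 = 12, d_1 = (150 - 12^2)/1 = 6/1 = 6, a_1 = floor((12 + 12)/6) = 4.
  m_2 = 6*4 - 12 = 12, d_2 = (150 - 12^2)/6 = 6/6 = 1, a_2 = floor((12 + 12)/1) = 24.
  m_3 = 1*24 - 12 = 12, d_3 = (150 - 12^2)/1 = 6/1 = 6: (m_3, d_3) = (m_1, d_1) = (12, 6), so from here the quotients repeat a_1, a_2; the period length is 2.
So sqrt(150) = [12; (4, 24)] with period length k = 2.
k is even, so the fundamental solution of x^2 - 150y^2 = 1 is (p_{k-1}, q_{k-1}) = (p_1, q_1); compute convergents through index 1.
Convergents (p_i = a_i*p_{i-1} + p_{i-2}, q_i = a_i*q_{i-1} + q_{i-2} with p_{-2}=0, p_{-1}=1, q_{-2}=1, q_{-1}=0):
  i=0: a_0=12, p_0 = 12*1 + 0 = 12, q_0 = 12*0 + 1 = 1.
  i=1: a_1=4, p_1 = 4*12 + 1 = 49, q_1 = 4*1 + 0 = 4.
Check: 49^2 - 150*4^2 = 2401 - 2400 = 1, so (x, y) = (49, 4) solves the equation, and by the theorem it is the least positive solution.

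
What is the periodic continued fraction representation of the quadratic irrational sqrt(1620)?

Write x_i = (sqrt(1620) + m_i)/d_i with (m_0, d_0) = (0, 1). a_0 = floor(sqrt(1620)) = 40, since 40^2 = 1600 <= 1620 < 1681 = 41^2.
Iterate m_{i+1} = d_i*a_i - m_i, d_{i+1} = (1620 - m_{i+1}^2)/d_i, a_{i+1} = floor((a_0 + m_{i+1})/d_{i+1}):
  m_1 = 1*40 - 0 = 40, d_1 = (1620 - 40^2)/1 = 20/1 = 20, a_1 = floor((40 + 40)/20) = 4.
  m_2 = 20*4 - 40 = 40, d_2 = (1620 - 40^2)/20 = 20/20 = 1, a_2 = floor((40 + 40)/1) = 80.
  m_3 = 1*80 - 40 = 40, d_3 = (1620 - 40^2)/1 = 20/1 = 20: (m_3, d_3) = (m_1, d_1) = (40, 20), so from here the quotients repeat a_1, a_2; the period length is 2.
Hence the expansion of sqrt(1620) is a_0 = 40 followed by the repeating block 4, 80 (period 2).

[40; (4, 80)]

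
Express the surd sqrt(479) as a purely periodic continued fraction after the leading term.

[21; (1, 7, 1, 3, 2, 21, 2, 3, 1, 7, 1, 42)]

Write x_i = (sqrt(479) + m_i)/d_i with (m_0, d_0) = (0, 1). a_0 = floor(sqrt(479)) = 21, since 21^2 = 441 <= 479 < 484 = 22^2.
Iterate m_{i+1} = d_i*a_i - m_i, d_{i+1} = (479 - m_{i+1}^2)/d_i, a_{i+1} = floor((a_0 + m_{i+1})/d_{i+1}):
  m_1 = 1*21 - 0 = 21, d_1 = (479 - 21^2)/1 = 38/1 = 38, a_1 = floor((21 + 21)/38) = 1.
  m_2 = 38*1 - 21 = 17, d_2 = (479 - 17^2)/38 = 190/38 = 5, a_2 = floor((21 + 17)/5) = 7.
  m_3 = 5*7 - 17 = 18, d_3 = (479 - 18^2)/5 = 155/5 = 31, a_3 = floor((21 + 18)/31) = 1.
  m_4 = 31*1 - 18 = 13, d_4 = (479 - 13^2)/31 = 310/31 = 10, a_4 = floor((21 + 13)/10) = 3.
  m_5 = 10*3 - 13 = 17, d_5 = (479 - 17^2)/10 = 190/10 = 19, a_5 = floor((21 + 17)/19) = 2.
  m_6 = 19*2 - 17 = 21, d_6 = (479 - 21^2)/19 = 38/19 = 2, a_6 = floor((21 + 21)/2) = 21.
  m_7 = 2*21 - 21 = 21, d_7 = (479 - 21^2)/2 = 38/2 = 19, a_7 = floor((21 + 21)/19) = 2.
  m_8 = 19*2 - 21 = 17, d_8 = (479 - 17^2)/19 = 190/19 = 10, a_8 = floor((21 + 17)/10) = 3.
  m_9 = 10*3 - 17 = 13, d_9 = (479 - 13^2)/10 = 310/10 = 31, a_9 = floor((21 + 13)/31) = 1.
  m_10 = 31*1 - 13 = 18, d_10 = (479 - 18^2)/31 = 155/31 = 5, a_10 = floor((21 + 18)/5) = 7.
  m_11 = 5*7 - 18 = 17, d_11 = (479 - 17^2)/5 = 190/5 = 38, a_11 = floor((21 + 17)/38) = 1.
  m_12 = 38*1 - 17 = 21, d_12 = (479 - 21^2)/38 = 38/38 = 1, a_12 = floor((21 + 21)/1) = 42.
  m_13 = 1*42 - 21 = 21, d_13 = (479 - 21^2)/1 = 38/1 = 38: (m_13, d_13) = (m_1, d_1) = (21, 38), so from here the quotients repeat a_1, ..., a_12; the period length is 12.
Hence the expansion of sqrt(479) is a_0 = 21 followed by the repeating block 1, 7, 1, 3, 2, 21, 2, 3, 1, 7, 1, 42 (period 12).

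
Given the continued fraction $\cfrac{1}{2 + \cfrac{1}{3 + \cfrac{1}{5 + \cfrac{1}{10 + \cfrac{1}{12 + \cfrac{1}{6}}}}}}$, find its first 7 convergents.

0/1, 1/2, 3/7, 16/37, 163/377, 1972/4561, 11995/27743

Using the convergent recurrence p_i = a_i*p_{i-1} + p_{i-2}, q_i = a_i*q_{i-1} + q_{i-2} with p_{-2}=0, p_{-1}=1, q_{-2}=1, q_{-1}=0:
  i=0: a_0=0, p_0 = 0*1 + 0 = 0, q_0 = 0*0 + 1 = 1.
  i=1: a_1=2, p_1 = 2*0 + 1 = 1, q_1 = 2*1 + 0 = 2.
  i=2: a_2=3, p_2 = 3*1 + 0 = 3, q_2 = 3*2 + 1 = 7.
  i=3: a_3=5, p_3 = 5*3 + 1 = 16, q_3 = 5*7 + 2 = 37.
  i=4: a_4=10, p_4 = 10*16 + 3 = 163, q_4 = 10*37 + 7 = 377.
  i=5: a_5=12, p_5 = 12*163 + 16 = 1972, q_5 = 12*377 + 37 = 4561.
  i=6: a_6=6, p_6 = 6*1972 + 163 = 11995, q_6 = 6*4561 + 377 = 27743.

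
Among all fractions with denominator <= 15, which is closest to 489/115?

17/4

Expand x = 489/115 as a continued fraction with the Euclidean algorithm:
  489 = 4*115 + 29, so a_0 = 4.
  115 = 3*29 + 28, so a_1 = 3.
  29 = 1*28 + 1, so a_2 = 1.
  28 = 28*1 + 0, so a_3 = 28.
so x = [4; 3, 1, 28].
Convergents (p_i = a_i*p_{i-1} + p_{i-2}, q_i = a_i*q_{i-1} + q_{i-2} with p_{-2}=0, p_{-1}=1, q_{-2}=1, q_{-1}=0), until the denominator exceeds 15:
  i=0: a_0=4, p_0 = 4*1 + 0 = 4, q_0 = 4*0 + 1 = 1.
  i=1: a_1=3, p_1 = 3*4 + 1 = 13, q_1 = 3*1 + 0 = 3.
  i=2: a_2=1, p_2 = 1*13 + 4 = 17, q_2 = 1*3 + 1 = 4.
  i=3: a_3=28, p_3 = 28*17 + 13 = 489, q_3 = 28*4 + 3 = 115.
q_3 = 115 > 15, so the last convergent with denominator <= 15 is p_2/q_2 = 17/4.
The closest fraction with denominator <= 15 is either p_2/q_2 or the intermediate fraction (k*p_2 + p_1)/(k*q_2 + q_1) with the largest k >= 1 whose denominator stays <= 15; these approach x as k grows, and every other convergent or intermediate fraction in range is farther away.
Largest k: floor((15 - q_1)/q_2) = floor((15 - 3)/4) = 3.
That gives (3*17 + 13)/(3*4 + 3) = 64/15.
Compare the errors: |x - 17/4| = |489*4 - 17*115|/(115*4) = 1/460, and |x - 64/15| = |489*15 - 64*115|/(115*15) = 25/1725.
Cross-multiplying, 1*1725 = 1725 < 11500 = 25*460, so 1/460 is smaller: the convergent 17/4 is closer to x than 64/15.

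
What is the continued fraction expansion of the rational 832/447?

Run the Euclidean algorithm on 832 and 447; the successive quotients are the partial quotients a_0, a_1, ... (each step inverts the fractional part left over by the previous one):
  832 = 1*447 + 385, so a_0 = 1.
  447 = 1*385 + 62, so a_1 = 1.
  385 = 6*62 + 13, so a_2 = 6.
  62 = 4*13 + 10, so a_3 = 4.
  13 = 1*10 + 3, so a_4 = 1.
  10 = 3*3 + 1, so a_5 = 3.
  3 = 3*1 + 0, so a_6 = 3.
The remainder reaches 0 after 7 divisions, so the expansion has 7 partial quotients, read off in order.

[1; 1, 6, 4, 1, 3, 3]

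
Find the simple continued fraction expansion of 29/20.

Run the Euclidean algorithm on 29 and 20; the successive quotients are the partial quotients a_0, a_1, ... (each step inverts the fractional part left over by the previous one):
  29 = 1*20 + 9, so a_0 = 1.
  20 = 2*9 + 2, so a_1 = 2.
  9 = 4*2 + 1, so a_2 = 4.
  2 = 2*1 + 0, so a_3 = 2.
The remainder reaches 0 after 4 divisions, so the expansion has 4 partial quotients, read off in order.

[1; 2, 4, 2]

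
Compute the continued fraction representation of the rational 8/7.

[1; 7]

Run the Euclidean algorithm on 8 and 7; the successive quotients are the partial quotients a_0, a_1, ... (each step inverts the fractional part left over by the previous one):
  8 = 1*7 + 1, so a_0 = 1.
  7 = 7*1 + 0, so a_1 = 7.
The remainder reaches 0 after 2 divisions, so the expansion has 2 partial quotients, read off in order.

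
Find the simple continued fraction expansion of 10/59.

[0; 5, 1, 9]

Run the Euclidean algorithm on 10 and 59; the successive quotients are the partial quotients a_0, a_1, ... (each step inverts the fractional part left over by the previous one):
  10 = 0*59 + 10, so a_0 = 0.
  59 = 5*10 + 9, so a_1 = 5.
  10 = 1*9 + 1, so a_2 = 1.
  9 = 9*1 + 0, so a_3 = 9.
The remainder reaches 0 after 4 divisions, so the expansion has 4 partial quotients, read off in order.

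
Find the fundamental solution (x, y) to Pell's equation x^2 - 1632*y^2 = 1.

First expand sqrt(1632) as a continued fraction. With x_i = (sqrt(1632) + m_i)/d_i and (m_0, d_0) = (0, 1): a_0 = floor(sqrt(1632)) = 40, since 40^2 = 1600 <= 1632 < 1681 = 41^2.
Iterate m_{i+1} = d_i*a_i - m_i, d_{i+1} = (1632 - m_{i+1}^2)/d_i, a_{i+1} = floor((a_0 + m_{i+1})/d_{i+1}):
  m_1 = 1*40 - 0 = 40, d_1 = (1632 - 40^2)/1 = 32/1 = 32, a_1 = floor((40 + 40)/32) = 2.
  m_2 = 32*2 - 40 = 24, d_2 = (1632 - 24^2)/32 = 1056/32 = 33, a_2 = floor((40 + 24)/33) = 1.
  m_3 = 33*1 - 24 = 9, d_3 = (1632 - 9^2)/33 = 1551/33 = 47, a_3 = floor((40 + 9)/47) = 1.
  m_4 = 47*1 - 9 = 38, d_4 = (1632 - 38^2)/47 = 188/47 = 4, a_4 = floor((40 + 38)/4) = 19.
  m_5 = 4*19 - 38 = 38, d_5 = (1632 - 38^2)/4 = 188/4 = 47, a_5 = floor((40 + 38)/47) = 1.
  m_6 = 47*1 - 38 = 9, d_6 = (1632 - 9^2)/47 = 1551/47 = 33, a_6 = floor((40 + 9)/33) = 1.
  m_7 = 33*1 - 9 = 24, d_7 = (1632 - 24^2)/33 = 1056/33 = 32, a_7 = floor((40 + 24)/32) = 2.
  m_8 = 32*2 - 24 = 40, d_8 = (1632 - 40^2)/32 = 32/32 = 1, a_8 = floor((40 + 40)/1) = 80.
  m_9 = 1*80 - 40 = 40, d_9 = (1632 - 40^2)/1 = 32/1 = 32: (m_9, d_9) = (m_1, d_1) = (40, 32), so from here the quotients repeat a_1, ..., a_8; the period length is 8.
So sqrt(1632) = [40; (2, 1, 1, 19, 1, 1, 2, 80)] with period length k = 8.
k is even, so the fundamental solution of x^2 - 1632y^2 = 1 is (p_{k-1}, q_{k-1}) = (p_7, q_7); compute convergents through index 7.
Convergents (p_i = a_i*p_{i-1} + p_{i-2}, q_i = a_i*q_{i-1} + q_{i-2} with p_{-2}=0, p_{-1}=1, q_{-2}=1, q_{-1}=0):
  i=0: a_0=40, p_0 = 40*1 + 0 = 40, q_0 = 40*0 + 1 = 1.
  i=1: a_1=2, p_1 = 2*40 + 1 = 81, q_1 = 2*1 + 0 = 2.
  i=2: a_2=1, p_2 = 1*81 + 40 = 121, q_2 = 1*2 + 1 = 3.
  i=3: a_3=1, p_3 = 1*121 + 81 = 202, q_3 = 1*3 + 2 = 5.
  i=4: a_4=19, p_4 = 19*202 + 121 = 3959, q_4 = 19*5 + 3 = 98.
  i=5: a_5=1, p_5 = 1*3959 + 202 = 4161, q_5 = 1*98 + 5 = 103.
  i=6: a_6=1, p_6 = 1*4161 + 3959 = 8120, q_6 = 1*103 + 98 = 201.
  i=7: a_7=2, p_7 = 2*8120 + 4161 = 20401, q_7 = 2*201 + 103 = 505.
Check: 20401^2 - 1632*505^2 = 416200801 - 416200800 = 1, so (x, y) = (20401, 505) solves the equation, and by the theorem it is the least positive solution.

(x, y) = (20401, 505)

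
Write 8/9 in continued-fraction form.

[0; 1, 8]

Run the Euclidean algorithm on 8 and 9; the successive quotients are the partial quotients a_0, a_1, ... (each step inverts the fractional part left over by the previous one):
  8 = 0*9 + 8, so a_0 = 0.
  9 = 1*8 + 1, so a_1 = 1.
  8 = 8*1 + 0, so a_2 = 8.
The remainder reaches 0 after 3 divisions, so the expansion has 3 partial quotients, read off in order.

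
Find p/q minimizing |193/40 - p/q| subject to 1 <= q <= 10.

Expand x = 193/40 as a continued fraction with the Euclidean algorithm:
  193 = 4*40 + 33, so a_0 = 4.
  40 = 1*33 + 7, so a_1 = 1.
  33 = 4*7 + 5, so a_2 = 4.
  7 = 1*5 + 2, so a_3 = 1.
  5 = 2*2 + 1, so a_4 = 2.
  2 = 2*1 + 0, so a_5 = 2.
so x = [4; 1, 4, 1, 2, 2].
Convergents (p_i = a_i*p_{i-1} + p_{i-2}, q_i = a_i*q_{i-1} + q_{i-2} with p_{-2}=0, p_{-1}=1, q_{-2}=1, q_{-1}=0), until the denominator exceeds 10:
  i=0: a_0=4, p_0 = 4*1 + 0 = 4, q_0 = 4*0 + 1 = 1.
  i=1: a_1=1, p_1 = 1*4 + 1 = 5, q_1 = 1*1 + 0 = 1.
  i=2: a_2=4, p_2 = 4*5 + 4 = 24, q_2 = 4*1 + 1 = 5.
  i=3: a_3=1, p_3 = 1*24 + 5 = 29, q_3 = 1*5 + 1 = 6.
  i=4: a_4=2, p_4 = 2*29 + 24 = 82, q_4 = 2*6 + 5 = 17.
q_4 = 17 > 10, so the last convergent with denominator <= 10 is p_3/q_3 = 29/6.
The closest fraction with denominator <= 10 is either p_3/q_3 or the intermediate fraction (k*p_3 + p_2)/(k*q_3 + q_2) with the largest k >= 1 whose denominator stays <= 10; these approach x as k grows, and every other convergent or intermediate fraction in range is farther away.
Largest k: floor((10 - q_2)/q_3) = floor((10 - 5)/6) = 0.
Since k = 0, no intermediate fraction beyond p_3/q_3 has denominator <= 10, so the convergent 29/6 is the closest (its error is |193*6 - 29*40|/(40*6) = 2/240).

29/6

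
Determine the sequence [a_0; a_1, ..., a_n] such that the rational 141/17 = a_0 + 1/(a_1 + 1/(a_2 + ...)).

Run the Euclidean algorithm on 141 and 17; the successive quotients are the partial quotients a_0, a_1, ... (each step inverts the fractional part left over by the previous one):
  141 = 8*17 + 5, so a_0 = 8.
  17 = 3*5 + 2, so a_1 = 3.
  5 = 2*2 + 1, so a_2 = 2.
  2 = 2*1 + 0, so a_3 = 2.
The remainder reaches 0 after 4 divisions, so the expansion has 4 partial quotients, read off in order.

[8; 3, 2, 2]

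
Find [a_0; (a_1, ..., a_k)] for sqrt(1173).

[34; (4, 68)]

Write x_i = (sqrt(1173) + m_i)/d_i with (m_0, d_0) = (0, 1). a_0 = floor(sqrt(1173)) = 34, since 34^2 = 1156 <= 1173 < 1225 = 35^2.
Iterate m_{i+1} = d_i*a_i - m_i, d_{i+1} = (1173 - m_{i+1}^2)/d_i, a_{i+1} = floor((a_0 + m_{i+1})/d_{i+1}):
  m_1 = 1*34 - 0 = 34, d_1 = (1173 - 34^2)/1 = 17/1 = 17, a_1 = floor((34 + 34)/17) = 4.
  m_2 = 17*4 - 34 = 34, d_2 = (1173 - 34^2)/17 = 17/17 = 1, a_2 = floor((34 + 34)/1) = 68.
  m_3 = 1*68 - 34 = 34, d_3 = (1173 - 34^2)/1 = 17/1 = 17: (m_3, d_3) = (m_1, d_1) = (34, 17), so from here the quotients repeat a_1, a_2; the period length is 2.
Hence the expansion of sqrt(1173) is a_0 = 34 followed by the repeating block 4, 68 (period 2).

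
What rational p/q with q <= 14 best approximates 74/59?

Expand x = 74/59 as a continued fraction with the Euclidean algorithm:
  74 = 1*59 + 15, so a_0 = 1.
  59 = 3*15 + 14, so a_1 = 3.
  15 = 1*14 + 1, so a_2 = 1.
  14 = 14*1 + 0, so a_3 = 14.
so x = [1; 3, 1, 14].
Convergents (p_i = a_i*p_{i-1} + p_{i-2}, q_i = a_i*q_{i-1} + q_{i-2} with p_{-2}=0, p_{-1}=1, q_{-2}=1, q_{-1}=0), until the denominator exceeds 14:
  i=0: a_0=1, p_0 = 1*1 + 0 = 1, q_0 = 1*0 + 1 = 1.
  i=1: a_1=3, p_1 = 3*1 + 1 = 4, q_1 = 3*1 + 0 = 3.
  i=2: a_2=1, p_2 = 1*4 + 1 = 5, q_2 = 1*3 + 1 = 4.
  i=3: a_3=14, p_3 = 14*5 + 4 = 74, q_3 = 14*4 + 3 = 59.
q_3 = 59 > 14, so the last convergent with denominator <= 14 is p_2/q_2 = 5/4.
The closest fraction with denominator <= 14 is either p_2/q_2 or the intermediate fraction (k*p_2 + p_1)/(k*q_2 + q_1) with the largest k >= 1 whose denominator stays <= 14; these approach x as k grows, and every other convergent or intermediate fraction in range is farther away.
Largest k: floor((14 - q_1)/q_2) = floor((14 - 3)/4) = 2.
That gives (2*5 + 4)/(2*4 + 3) = 14/11.
Compare the errors: |x - 5/4| = |74*4 - 5*59|/(59*4) = 1/236, and |x - 14/11| = |74*11 - 14*59|/(59*11) = 12/649.
Cross-multiplying, 1*649 = 649 < 2832 = 12*236, so 1/236 is smaller: the convergent 5/4 is closer to x than 14/11.

5/4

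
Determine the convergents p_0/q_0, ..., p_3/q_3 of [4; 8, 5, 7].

4/1, 33/8, 169/41, 1216/295

Using the convergent recurrence p_i = a_i*p_{i-1} + p_{i-2}, q_i = a_i*q_{i-1} + q_{i-2} with p_{-2}=0, p_{-1}=1, q_{-2}=1, q_{-1}=0:
  i=0: a_0=4, p_0 = 4*1 + 0 = 4, q_0 = 4*0 + 1 = 1.
  i=1: a_1=8, p_1 = 8*4 + 1 = 33, q_1 = 8*1 + 0 = 8.
  i=2: a_2=5, p_2 = 5*33 + 4 = 169, q_2 = 5*8 + 1 = 41.
  i=3: a_3=7, p_3 = 7*169 + 33 = 1216, q_3 = 7*41 + 8 = 295.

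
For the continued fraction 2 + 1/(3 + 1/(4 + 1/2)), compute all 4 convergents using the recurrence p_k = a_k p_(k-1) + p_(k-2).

Using the convergent recurrence p_i = a_i*p_{i-1} + p_{i-2}, q_i = a_i*q_{i-1} + q_{i-2} with p_{-2}=0, p_{-1}=1, q_{-2}=1, q_{-1}=0:
  i=0: a_0=2, p_0 = 2*1 + 0 = 2, q_0 = 2*0 + 1 = 1.
  i=1: a_1=3, p_1 = 3*2 + 1 = 7, q_1 = 3*1 + 0 = 3.
  i=2: a_2=4, p_2 = 4*7 + 2 = 30, q_2 = 4*3 + 1 = 13.
  i=3: a_3=2, p_3 = 2*30 + 7 = 67, q_3 = 2*13 + 3 = 29.

2/1, 7/3, 30/13, 67/29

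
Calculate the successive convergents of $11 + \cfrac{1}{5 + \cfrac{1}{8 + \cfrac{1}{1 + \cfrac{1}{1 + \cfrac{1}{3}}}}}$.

Using the convergent recurrence p_i = a_i*p_{i-1} + p_{i-2}, q_i = a_i*q_{i-1} + q_{i-2} with p_{-2}=0, p_{-1}=1, q_{-2}=1, q_{-1}=0:
  i=0: a_0=11, p_0 = 11*1 + 0 = 11, q_0 = 11*0 + 1 = 1.
  i=1: a_1=5, p_1 = 5*11 + 1 = 56, q_1 = 5*1 + 0 = 5.
  i=2: a_2=8, p_2 = 8*56 + 11 = 459, q_2 = 8*5 + 1 = 41.
  i=3: a_3=1, p_3 = 1*459 + 56 = 515, q_3 = 1*41 + 5 = 46.
  i=4: a_4=1, p_4 = 1*515 + 459 = 974, q_4 = 1*46 + 41 = 87.
  i=5: a_5=3, p_5 = 3*974 + 515 = 3437, q_5 = 3*87 + 46 = 307.

11/1, 56/5, 459/41, 515/46, 974/87, 3437/307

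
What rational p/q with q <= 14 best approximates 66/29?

25/11

Expand x = 66/29 as a continued fraction with the Euclidean algorithm:
  66 = 2*29 + 8, so a_0 = 2.
  29 = 3*8 + 5, so a_1 = 3.
  8 = 1*5 + 3, so a_2 = 1.
  5 = 1*3 + 2, so a_3 = 1.
  3 = 1*2 + 1, so a_4 = 1.
  2 = 2*1 + 0, so a_5 = 2.
so x = [2; 3, 1, 1, 1, 2].
Convergents (p_i = a_i*p_{i-1} + p_{i-2}, q_i = a_i*q_{i-1} + q_{i-2} with p_{-2}=0, p_{-1}=1, q_{-2}=1, q_{-1}=0), until the denominator exceeds 14:
  i=0: a_0=2, p_0 = 2*1 + 0 = 2, q_0 = 2*0 + 1 = 1.
  i=1: a_1=3, p_1 = 3*2 + 1 = 7, q_1 = 3*1 + 0 = 3.
  i=2: a_2=1, p_2 = 1*7 + 2 = 9, q_2 = 1*3 + 1 = 4.
  i=3: a_3=1, p_3 = 1*9 + 7 = 16, q_3 = 1*4 + 3 = 7.
  i=4: a_4=1, p_4 = 1*16 + 9 = 25, q_4 = 1*7 + 4 = 11.
  i=5: a_5=2, p_5 = 2*25 + 16 = 66, q_5 = 2*11 + 7 = 29.
q_5 = 29 > 14, so the last convergent with denominator <= 14 is p_4/q_4 = 25/11.
The closest fraction with denominator <= 14 is either p_4/q_4 or the intermediate fraction (k*p_4 + p_3)/(k*q_4 + q_3) with the largest k >= 1 whose denominator stays <= 14; these approach x as k grows, and every other convergent or intermediate fraction in range is farther away.
Largest k: floor((14 - q_3)/q_4) = floor((14 - 7)/11) = 0.
Since k = 0, no intermediate fraction beyond p_4/q_4 has denominator <= 14, so the convergent 25/11 is the closest (its error is |66*11 - 25*29|/(29*11) = 1/319).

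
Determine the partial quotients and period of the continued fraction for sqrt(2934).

[54; (6, 108)]

Write x_i = (sqrt(2934) + m_i)/d_i with (m_0, d_0) = (0, 1). a_0 = floor(sqrt(2934)) = 54, since 54^2 = 2916 <= 2934 < 3025 = 55^2.
Iterate m_{i+1} = d_i*a_i - m_i, d_{i+1} = (2934 - m_{i+1}^2)/d_i, a_{i+1} = floor((a_0 + m_{i+1})/d_{i+1}):
  m_1 = 1*54 - 0 = 54, d_1 = (2934 - 54^2)/1 = 18/1 = 18, a_1 = floor((54 + 54)/18) = 6.
  m_2 = 18*6 - 54 = 54, d_2 = (2934 - 54^2)/18 = 18/18 = 1, a_2 = floor((54 + 54)/1) = 108.
  m_3 = 1*108 - 54 = 54, d_3 = (2934 - 54^2)/1 = 18/1 = 18: (m_3, d_3) = (m_1, d_1) = (54, 18), so from here the quotients repeat a_1, a_2; the period length is 2.
Hence the expansion of sqrt(2934) is a_0 = 54 followed by the repeating block 6, 108 (period 2).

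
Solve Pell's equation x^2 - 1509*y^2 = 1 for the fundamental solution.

First expand sqrt(1509) as a continued fraction. With x_i = (sqrt(1509) + m_i)/d_i and (m_0, d_0) = (0, 1): a_0 = floor(sqrt(1509)) = 38, since 38^2 = 1444 <= 1509 < 1521 = 39^2.
Iterate m_{i+1} = d_i*a_i - m_i, d_{i+1} = (1509 - m_{i+1}^2)/d_i, a_{i+1} = floor((a_0 + m_{i+1})/d_{i+1}):
  m_1 = 1*38 - 0 = 38, d_1 = (1509 - 38^2)/1 = 65/1 = 65, a_1 = floor((38 + 38)/65) = 1.
  m_2 = 65*1 - 38 = 27, d_2 = (1509 - 27^2)/65 = 780/65 = 12, a_2 = floor((38 + 27)/12) = 5.
  m_3 = 12*5 - 27 = 33, d_3 = (1509 - 33^2)/12 = 420/12 = 35, a_3 = floor((38 + 33)/35) = 2.
  m_4 = 35*2 - 33 = 37, d_4 = (1509 - 37^2)/35 = 140/35 = 4, a_4 = floor((38 + 37)/4) = 18.
  m_5 = 4*18 - 37 = 35, d_5 = (1509 - 35^2)/4 = 284/4 = 71, a_5 = floor((38 + 35)/71) = 1.
  m_6 = 71*1 - 35 = 36, d_6 = (1509 - 36^2)/71 = 213/71 = 3, a_6 = floor((38 + 36)/3) = 24.
  m_7 = 3*24 - 36 = 36, d_7 = (1509 - 36^2)/3 = 213/3 = 71, a_7 = floor((38 + 36)/71) = 1.
  m_8 = 71*1 - 36 = 35, d_8 = (1509 - 35^2)/71 = 284/71 = 4, a_8 = floor((38 + 35)/4) = 18.
  m_9 = 4*18 - 35 = 37, d_9 = (1509 - 37^2)/4 = 140/4 = 35, a_9 = floor((38 + 37)/35) = 2.
  m_10 = 35*2 - 37 = 33, d_10 = (1509 - 33^2)/35 = 420/35 = 12, a_10 = floor((38 + 33)/12) = 5.
  m_11 = 12*5 - 33 = 27, d_11 = (1509 - 27^2)/12 = 780/12 = 65, a_11 = floor((38 + 27)/65) = 1.
  m_12 = 65*1 - 27 = 38, d_12 = (1509 - 38^2)/65 = 65/65 = 1, a_12 = floor((38 + 38)/1) = 76.
  m_13 = 1*76 - 38 = 38, d_13 = (1509 - 38^2)/1 = 65/1 = 65: (m_13, d_13) = (m_1, d_1) = (38, 65), so from here the quotients repeat a_1, ..., a_12; the period length is 12.
So sqrt(1509) = [38; (1, 5, 2, 18, 1, 24, 1, 18, 2, 5, 1, 76)] with period length k = 12.
k is even, so the fundamental solution of x^2 - 1509y^2 = 1 is (p_{k-1}, q_{k-1}) = (p_11, q_11); compute convergents through index 11.
Convergents (p_i = a_i*p_{i-1} + p_{i-2}, q_i = a_i*q_{i-1} + q_{i-2} with p_{-2}=0, p_{-1}=1, q_{-2}=1, q_{-1}=0):
  i=0: a_0=38, p_0 = 38*1 + 0 = 38, q_0 = 38*0 + 1 = 1.
  i=1: a_1=1, p_1 = 1*38 + 1 = 39, q_1 = 1*1 + 0 = 1.
  i=2: a_2=5, p_2 = 5*39 + 38 = 233, q_2 = 5*1 + 1 = 6.
  i=3: a_3=2, p_3 = 2*233 + 39 = 505, q_3 = 2*6 + 1 = 13.
  i=4: a_4=18, p_4 = 18*505 + 233 = 9323, q_4 = 18*13 + 6 = 240.
  i=5: a_5=1, p_5 = 1*9323 + 505 = 9828, q_5 = 1*240 + 13 = 253.
  i=6: a_6=24, p_6 = 24*9828 + 9323 = 245195, q_6 = 24*253 + 240 = 6312.
  i=7: a_7=1, p_7 = 1*245195 + 9828 = 255023, q_7 = 1*6312 + 253 = 6565.
  i=8: a_8=18, p_8 = 18*255023 + 245195 = 4835609, q_8 = 18*6565 + 6312 = 124482.
  i=9: a_9=2, p_9 = 2*4835609 + 255023 = 9926241, q_9 = 2*124482 + 6565 = 255529.
  i=10: a_10=5, p_10 = 5*9926241 + 4835609 = 54466814, q_10 = 5*255529 + 124482 = 1402127.
  i=11: a_11=1, p_11 = 1*54466814 + 9926241 = 64393055, q_11 = 1*1402127 + 255529 = 1657656.
Check: 64393055^2 - 1509*1657656^2 = 4146465532233025 - 4146465532233024 = 1, so (x, y) = (64393055, 1657656) solves the equation, and by the theorem it is the least positive solution.

(x, y) = (64393055, 1657656)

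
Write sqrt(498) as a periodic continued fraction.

Write x_i = (sqrt(498) + m_i)/d_i with (m_0, d_0) = (0, 1). a_0 = floor(sqrt(498)) = 22, since 22^2 = 484 <= 498 < 529 = 23^2.
Iterate m_{i+1} = d_i*a_i - m_i, d_{i+1} = (498 - m_{i+1}^2)/d_i, a_{i+1} = floor((a_0 + m_{i+1})/d_{i+1}):
  m_1 = 1*22 - 0 = 22, d_1 = (498 - 22^2)/1 = 14/1 = 14, a_1 = floor((22 + 22)/14) = 3.
  m_2 = 14*3 - 22 = 20, d_2 = (498 - 20^2)/14 = 98/14 = 7, a_2 = floor((22 + 20)/7) = 6.
  m_3 = 7*6 - 20 = 22, d_3 = (498 - 22^2)/7 = 14/7 = 2, a_3 = floor((22 + 22)/2) = 22.
  m_4 = 2*22 - 22 = 22, d_4 = (498 - 22^2)/2 = 14/2 = 7, a_4 = floor((22 + 22)/7) = 6.
  m_5 = 7*6 - 22 = 20, d_5 = (498 - 20^2)/7 = 98/7 = 14, a_5 = floor((22 + 20)/14) = 3.
  m_6 = 14*3 - 20 = 22, d_6 = (498 - 22^2)/14 = 14/14 = 1, a_6 = floor((22 + 22)/1) = 44.
  m_7 = 1*44 - 22 = 22, d_7 = (498 - 22^2)/1 = 14/1 = 14: (m_7, d_7) = (m_1, d_1) = (22, 14), so from here the quotients repeat a_1, ..., a_6; the period length is 6.
Hence the expansion of sqrt(498) is a_0 = 22 followed by the repeating block 3, 6, 22, 6, 3, 44 (period 6).

[22; (3, 6, 22, 6, 3, 44)]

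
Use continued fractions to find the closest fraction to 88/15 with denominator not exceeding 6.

35/6

Expand x = 88/15 as a continued fraction with the Euclidean algorithm:
  88 = 5*15 + 13, so a_0 = 5.
  15 = 1*13 + 2, so a_1 = 1.
  13 = 6*2 + 1, so a_2 = 6.
  2 = 2*1 + 0, so a_3 = 2.
so x = [5; 1, 6, 2].
Convergents (p_i = a_i*p_{i-1} + p_{i-2}, q_i = a_i*q_{i-1} + q_{i-2} with p_{-2}=0, p_{-1}=1, q_{-2}=1, q_{-1}=0), until the denominator exceeds 6:
  i=0: a_0=5, p_0 = 5*1 + 0 = 5, q_0 = 5*0 + 1 = 1.
  i=1: a_1=1, p_1 = 1*5 + 1 = 6, q_1 = 1*1 + 0 = 1.
  i=2: a_2=6, p_2 = 6*6 + 5 = 41, q_2 = 6*1 + 1 = 7.
q_2 = 7 > 6, so the last convergent with denominator <= 6 is p_1/q_1 = 6/1.
The closest fraction with denominator <= 6 is either p_1/q_1 or the intermediate fraction (k*p_1 + p_0)/(k*q_1 + q_0) with the largest k >= 1 whose denominator stays <= 6; these approach x as k grows, and every other convergent or intermediate fraction in range is farther away.
Largest k: floor((6 - q_0)/q_1) = floor((6 - 1)/1) = 5.
That gives (5*6 + 5)/(5*1 + 1) = 35/6.
Compare the errors: |x - 6/1| = |88*1 - 6*15|/(15*1) = 2/15, and |x - 35/6| = |88*6 - 35*15|/(15*6) = 3/90.
Cross-multiplying, 3*15 = 45 < 180 = 2*90, so 3/90 is smaller: the intermediate fraction 35/6 is closer to x than 6/1.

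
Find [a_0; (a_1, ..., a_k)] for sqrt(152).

Write x_i = (sqrt(152) + m_i)/d_i with (m_0, d_0) = (0, 1). a_0 = floor(sqrt(152)) = 12, since 12^2 = 144 <= 152 < 169 = 13^2.
Iterate m_{i+1} = d_i*a_i - m_i, d_{i+1} = (152 - m_{i+1}^2)/d_i, a_{i+1} = floor((a_0 + m_{i+1})/d_{i+1}):
  m_1 = 1*12 - 0 = 12, d_1 = (152 - 12^2)/1 = 8/1 = 8, a_1 = floor((12 + 12)/8) = 3.
  m_2 = 8*3 - 12 = 12, d_2 = (152 - 12^2)/8 = 8/8 = 1, a_2 = floor((12 + 12)/1) = 24.
  m_3 = 1*24 - 12 = 12, d_3 = (152 - 12^2)/1 = 8/1 = 8: (m_3, d_3) = (m_1, d_1) = (12, 8), so from here the quotients repeat a_1, a_2; the period length is 2.
Hence the expansion of sqrt(152) is a_0 = 12 followed by the repeating block 3, 24 (period 2).

[12; (3, 24)]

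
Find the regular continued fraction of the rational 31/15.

[2; 15]

Run the Euclidean algorithm on 31 and 15; the successive quotients are the partial quotients a_0, a_1, ... (each step inverts the fractional part left over by the previous one):
  31 = 2*15 + 1, so a_0 = 2.
  15 = 15*1 + 0, so a_1 = 15.
The remainder reaches 0 after 2 divisions, so the expansion has 2 partial quotients, read off in order.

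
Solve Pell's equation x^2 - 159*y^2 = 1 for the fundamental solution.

(x, y) = (1324, 105)

First expand sqrt(159) as a continued fraction. With x_i = (sqrt(159) + m_i)/d_i and (m_0, d_0) = (0, 1): a_0 = floor(sqrt(159)) = 12, since 12^2 = 144 <= 159 < 169 = 13^2.
Iterate m_{i+1} = d_i*a_i - m_i, d_{i+1} = (159 - m_{i+1}^2)/d_i, a_{i+1} = floor((a_0 + m_{i+1})/d_{i+1}):
  m_1 = 1*12 - 0 = 12, d_1 = (159 - 12^2)/1 = 15/1 = 15, a_1 = floor((12 + 12)/15) = 1.
  m_2 = 15*1 - 12 = 3, d_2 = (159 - 3^2)/15 = 150/15 = 10, a_2 = floor((12 + 3)/10) = 1.
  m_3 = 10*1 - 3 = 7, d_3 = (159 - 7^2)/10 = 110/10 = 11, a_3 = floor((12 + 7)/11) = 1.
  m_4 = 11*1 - 7 = 4, d_4 = (159 - 4^2)/11 = 143/11 = 13, a_4 = floor((12 + 4)/13) = 1.
  m_5 = 13*1 - 4 = 9, d_5 = (159 - 9^2)/13 = 78/13 = 6, a_5 = floor((12 + 9)/6) = 3.
  m_6 = 6*3 - 9 = 9, d_6 = (159 - 9^2)/6 = 78/6 = 13, a_6 = floor((12 + 9)/13) = 1.
  m_7 = 13*1 - 9 = 4, d_7 = (159 - 4^2)/13 = 143/13 = 11, a_7 = floor((12 + 4)/11) = 1.
  m_8 = 11*1 - 4 = 7, d_8 = (159 - 7^2)/11 = 110/11 = 10, a_8 = floor((12 + 7)/10) = 1.
  m_9 = 10*1 - 7 = 3, d_9 = (159 - 3^2)/10 = 150/10 = 15, a_9 = floor((12 + 3)/15) = 1.
  m_10 = 15*1 - 3 = 12, d_10 = (159 - 12^2)/15 = 15/15 = 1, a_10 = floor((12 + 12)/1) = 24.
  m_11 = 1*24 - 12 = 12, d_11 = (159 - 12^2)/1 = 15/1 = 15: (m_11, d_11) = (m_1, d_1) = (12, 15), so from here the quotients repeat a_1, ..., a_10; the period length is 10.
So sqrt(159) = [12; (1, 1, 1, 1, 3, 1, 1, 1, 1, 24)] with period length k = 10.
k is even, so the fundamental solution of x^2 - 159y^2 = 1 is (p_{k-1}, q_{k-1}) = (p_9, q_9); compute convergents through index 9.
Convergents (p_i = a_i*p_{i-1} + p_{i-2}, q_i = a_i*q_{i-1} + q_{i-2} with p_{-2}=0, p_{-1}=1, q_{-2}=1, q_{-1}=0):
  i=0: a_0=12, p_0 = 12*1 + 0 = 12, q_0 = 12*0 + 1 = 1.
  i=1: a_1=1, p_1 = 1*12 + 1 = 13, q_1 = 1*1 + 0 = 1.
  i=2: a_2=1, p_2 = 1*13 + 12 = 25, q_2 = 1*1 + 1 = 2.
  i=3: a_3=1, p_3 = 1*25 + 13 = 38, q_3 = 1*2 + 1 = 3.
  i=4: a_4=1, p_4 = 1*38 + 25 = 63, q_4 = 1*3 + 2 = 5.
  i=5: a_5=3, p_5 = 3*63 + 38 = 227, q_5 = 3*5 + 3 = 18.
  i=6: a_6=1, p_6 = 1*227 + 63 = 290, q_6 = 1*18 + 5 = 23.
  i=7: a_7=1, p_7 = 1*290 + 227 = 517, q_7 = 1*23 + 18 = 41.
  i=8: a_8=1, p_8 = 1*517 + 290 = 807, q_8 = 1*41 + 23 = 64.
  i=9: a_9=1, p_9 = 1*807 + 517 = 1324, q_9 = 1*64 + 41 = 105.
Check: 1324^2 - 159*105^2 = 1752976 - 1752975 = 1, so (x, y) = (1324, 105) solves the equation, and by the theorem it is the least positive solution.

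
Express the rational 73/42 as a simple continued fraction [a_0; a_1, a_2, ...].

[1; 1, 2, 1, 4, 2]

Run the Euclidean algorithm on 73 and 42; the successive quotients are the partial quotients a_0, a_1, ... (each step inverts the fractional part left over by the previous one):
  73 = 1*42 + 31, so a_0 = 1.
  42 = 1*31 + 11, so a_1 = 1.
  31 = 2*11 + 9, so a_2 = 2.
  11 = 1*9 + 2, so a_3 = 1.
  9 = 4*2 + 1, so a_4 = 4.
  2 = 2*1 + 0, so a_5 = 2.
The remainder reaches 0 after 6 divisions, so the expansion has 6 partial quotients, read off in order.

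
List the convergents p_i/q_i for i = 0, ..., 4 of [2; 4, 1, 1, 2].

Using the convergent recurrence p_i = a_i*p_{i-1} + p_{i-2}, q_i = a_i*q_{i-1} + q_{i-2} with p_{-2}=0, p_{-1}=1, q_{-2}=1, q_{-1}=0:
  i=0: a_0=2, p_0 = 2*1 + 0 = 2, q_0 = 2*0 + 1 = 1.
  i=1: a_1=4, p_1 = 4*2 + 1 = 9, q_1 = 4*1 + 0 = 4.
  i=2: a_2=1, p_2 = 1*9 + 2 = 11, q_2 = 1*4 + 1 = 5.
  i=3: a_3=1, p_3 = 1*11 + 9 = 20, q_3 = 1*5 + 4 = 9.
  i=4: a_4=2, p_4 = 2*20 + 11 = 51, q_4 = 2*9 + 5 = 23.

2/1, 9/4, 11/5, 20/9, 51/23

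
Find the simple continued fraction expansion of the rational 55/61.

Run the Euclidean algorithm on 55 and 61; the successive quotients are the partial quotients a_0, a_1, ... (each step inverts the fractional part left over by the previous one):
  55 = 0*61 + 55, so a_0 = 0.
  61 = 1*55 + 6, so a_1 = 1.
  55 = 9*6 + 1, so a_2 = 9.
  6 = 6*1 + 0, so a_3 = 6.
The remainder reaches 0 after 4 divisions, so the expansion has 4 partial quotients, read off in order.

[0; 1, 9, 6]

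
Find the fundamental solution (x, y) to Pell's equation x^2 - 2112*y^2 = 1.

First expand sqrt(2112) as a continued fraction. With x_i = (sqrt(2112) + m_i)/d_i and (m_0, d_0) = (0, 1): a_0 = floor(sqrt(2112)) = 45, since 45^2 = 2025 <= 2112 < 2116 = 46^2.
Iterate m_{i+1} = d_i*a_i - m_i, d_{i+1} = (2112 - m_{i+1}^2)/d_i, a_{i+1} = floor((a_0 + m_{i+1})/d_{i+1}):
  m_1 = 1*45 - 0 = 45, d_1 = (2112 - 45^2)/1 = 87/1 = 87, a_1 = floor((45 + 45)/87) = 1.
  m_2 = 87*1 - 45 = 42, d_2 = (2112 - 42^2)/87 = 348/87 = 4, a_2 = floor((45 + 42)/4) = 21.
  m_3 = 4*21 - 42 = 42, d_3 = (2112 - 42^2)/4 = 348/4 = 87, a_3 = floor((45 + 42)/87) = 1.
  m_4 = 87*1 - 42 = 45, d_4 = (2112 - 45^2)/87 = 87/87 = 1, a_4 = floor((45 + 45)/1) = 90.
  m_5 = 1*90 - 45 = 45, d_5 = (2112 - 45^2)/1 = 87/1 = 87: (m_5, d_5) = (m_1, d_1) = (45, 87), so from here the quotients repeat a_1, ..., a_4; the period length is 4.
So sqrt(2112) = [45; (1, 21, 1, 90)] with period length k = 4.
k is even, so the fundamental solution of x^2 - 2112y^2 = 1 is (p_{k-1}, q_{k-1}) = (p_3, q_3); compute convergents through index 3.
Convergents (p_i = a_i*p_{i-1} + p_{i-2}, q_i = a_i*q_{i-1} + q_{i-2} with p_{-2}=0, p_{-1}=1, q_{-2}=1, q_{-1}=0):
  i=0: a_0=45, p_0 = 45*1 + 0 = 45, q_0 = 45*0 + 1 = 1.
  i=1: a_1=1, p_1 = 1*45 + 1 = 46, q_1 = 1*1 + 0 = 1.
  i=2: a_2=21, p_2 = 21*46 + 45 = 1011, q_2 = 21*1 + 1 = 22.
  i=3: a_3=1, p_3 = 1*1011 + 46 = 1057, q_3 = 1*22 + 1 = 23.
Check: 1057^2 - 2112*23^2 = 1117249 - 1117248 = 1, so (x, y) = (1057, 23) solves the equation, and by the theorem it is the least positive solution.

(x, y) = (1057, 23)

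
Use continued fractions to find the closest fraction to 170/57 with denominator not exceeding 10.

3/1

Expand x = 170/57 as a continued fraction with the Euclidean algorithm:
  170 = 2*57 + 56, so a_0 = 2.
  57 = 1*56 + 1, so a_1 = 1.
  56 = 56*1 + 0, so a_2 = 56.
so x = [2; 1, 56].
Convergents (p_i = a_i*p_{i-1} + p_{i-2}, q_i = a_i*q_{i-1} + q_{i-2} with p_{-2}=0, p_{-1}=1, q_{-2}=1, q_{-1}=0), until the denominator exceeds 10:
  i=0: a_0=2, p_0 = 2*1 + 0 = 2, q_0 = 2*0 + 1 = 1.
  i=1: a_1=1, p_1 = 1*2 + 1 = 3, q_1 = 1*1 + 0 = 1.
  i=2: a_2=56, p_2 = 56*3 + 2 = 170, q_2 = 56*1 + 1 = 57.
q_2 = 57 > 10, so the last convergent with denominator <= 10 is p_1/q_1 = 3/1.
The closest fraction with denominator <= 10 is either p_1/q_1 or the intermediate fraction (k*p_1 + p_0)/(k*q_1 + q_0) with the largest k >= 1 whose denominator stays <= 10; these approach x as k grows, and every other convergent or intermediate fraction in range is farther away.
Largest k: floor((10 - q_0)/q_1) = floor((10 - 1)/1) = 9.
That gives (9*3 + 2)/(9*1 + 1) = 29/10.
Compare the errors: |x - 3/1| = |170*1 - 3*57|/(57*1) = 1/57, and |x - 29/10| = |170*10 - 29*57|/(57*10) = 47/570.
Cross-multiplying, 1*570 = 570 < 2679 = 47*57, so 1/57 is smaller: the convergent 3/1 is closer to x than 29/10.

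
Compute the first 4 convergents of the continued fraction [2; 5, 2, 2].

2/1, 11/5, 24/11, 59/27

Using the convergent recurrence p_i = a_i*p_{i-1} + p_{i-2}, q_i = a_i*q_{i-1} + q_{i-2} with p_{-2}=0, p_{-1}=1, q_{-2}=1, q_{-1}=0:
  i=0: a_0=2, p_0 = 2*1 + 0 = 2, q_0 = 2*0 + 1 = 1.
  i=1: a_1=5, p_1 = 5*2 + 1 = 11, q_1 = 5*1 + 0 = 5.
  i=2: a_2=2, p_2 = 2*11 + 2 = 24, q_2 = 2*5 + 1 = 11.
  i=3: a_3=2, p_3 = 2*24 + 11 = 59, q_3 = 2*11 + 5 = 27.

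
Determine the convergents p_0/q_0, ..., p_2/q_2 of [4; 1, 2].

Using the convergent recurrence p_i = a_i*p_{i-1} + p_{i-2}, q_i = a_i*q_{i-1} + q_{i-2} with p_{-2}=0, p_{-1}=1, q_{-2}=1, q_{-1}=0:
  i=0: a_0=4, p_0 = 4*1 + 0 = 4, q_0 = 4*0 + 1 = 1.
  i=1: a_1=1, p_1 = 1*4 + 1 = 5, q_1 = 1*1 + 0 = 1.
  i=2: a_2=2, p_2 = 2*5 + 4 = 14, q_2 = 2*1 + 1 = 3.

4/1, 5/1, 14/3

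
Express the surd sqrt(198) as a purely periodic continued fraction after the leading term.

Write x_i = (sqrt(198) + m_i)/d_i with (m_0, d_0) = (0, 1). a_0 = floor(sqrt(198)) = 14, since 14^2 = 196 <= 198 < 225 = 15^2.
Iterate m_{i+1} = d_i*a_i - m_i, d_{i+1} = (198 - m_{i+1}^2)/d_i, a_{i+1} = floor((a_0 + m_{i+1})/d_{i+1}):
  m_1 = 1*14 - 0 = 14, d_1 = (198 - 14^2)/1 = 2/1 = 2, a_1 = floor((14 + 14)/2) = 14.
  m_2 = 2*14 - 14 = 14, d_2 = (198 - 14^2)/2 = 2/2 = 1, a_2 = floor((14 + 14)/1) = 28.
  m_3 = 1*28 - 14 = 14, d_3 = (198 - 14^2)/1 = 2/1 = 2: (m_3, d_3) = (m_1, d_1) = (14, 2), so from here the quotients repeat a_1, a_2; the period length is 2.
Hence the expansion of sqrt(198) is a_0 = 14 followed by the repeating block 14, 28 (period 2).

[14; (14, 28)]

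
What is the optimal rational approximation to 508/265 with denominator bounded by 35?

Expand x = 508/265 as a continued fraction with the Euclidean algorithm:
  508 = 1*265 + 243, so a_0 = 1.
  265 = 1*243 + 22, so a_1 = 1.
  243 = 11*22 + 1, so a_2 = 11.
  22 = 22*1 + 0, so a_3 = 22.
so x = [1; 1, 11, 22].
Convergents (p_i = a_i*p_{i-1} + p_{i-2}, q_i = a_i*q_{i-1} + q_{i-2} with p_{-2}=0, p_{-1}=1, q_{-2}=1, q_{-1}=0), until the denominator exceeds 35:
  i=0: a_0=1, p_0 = 1*1 + 0 = 1, q_0 = 1*0 + 1 = 1.
  i=1: a_1=1, p_1 = 1*1 + 1 = 2, q_1 = 1*1 + 0 = 1.
  i=2: a_2=11, p_2 = 11*2 + 1 = 23, q_2 = 11*1 + 1 = 12.
  i=3: a_3=22, p_3 = 22*23 + 2 = 508, q_3 = 22*12 + 1 = 265.
q_3 = 265 > 35, so the last convergent with denominator <= 35 is p_2/q_2 = 23/12.
The closest fraction with denominator <= 35 is either p_2/q_2 or the intermediate fraction (k*p_2 + p_1)/(k*q_2 + q_1) with the largest k >= 1 whose denominator stays <= 35; these approach x as k grows, and every other convergent or intermediate fraction in range is farther away.
Largest k: floor((35 - q_1)/q_2) = floor((35 - 1)/12) = 2.
That gives (2*23 + 2)/(2*12 + 1) = 48/25.
Compare the errors: |x - 23/12| = |508*12 - 23*265|/(265*12) = 1/3180, and |x - 48/25| = |508*25 - 48*265|/(265*25) = 20/6625.
Cross-multiplying, 1*6625 = 6625 < 63600 = 20*3180, so 1/3180 is smaller: the convergent 23/12 is closer to x than 48/25.

23/12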